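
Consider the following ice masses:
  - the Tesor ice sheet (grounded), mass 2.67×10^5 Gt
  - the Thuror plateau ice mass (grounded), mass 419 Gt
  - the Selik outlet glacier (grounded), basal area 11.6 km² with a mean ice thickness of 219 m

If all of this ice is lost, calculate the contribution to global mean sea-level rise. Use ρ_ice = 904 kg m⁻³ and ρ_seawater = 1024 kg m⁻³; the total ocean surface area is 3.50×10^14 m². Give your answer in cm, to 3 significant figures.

≈ 74.6 cm

Tesor: 2.67×10^5 Gt = 2.670×10^17 kg; dividing by ρ_w = 1024 kg m⁻³ gives 2.607×10^14 m³ of water.
Thuror: 419 Gt = 4.190×10^14 kg; dividing by ρ_w = 1024 kg m⁻³ gives 4.092×10^11 m³ of water.
Selik: ice volume = 11.6 km² × 219 m = 2.540 km³; 2.540 × (904/1024) = 2.243 km³ of water.
Total added water ≈ 2.612×10^14 m³ over 3.50×10^14 m² → Δh = 0.746 m = 74.6 cm.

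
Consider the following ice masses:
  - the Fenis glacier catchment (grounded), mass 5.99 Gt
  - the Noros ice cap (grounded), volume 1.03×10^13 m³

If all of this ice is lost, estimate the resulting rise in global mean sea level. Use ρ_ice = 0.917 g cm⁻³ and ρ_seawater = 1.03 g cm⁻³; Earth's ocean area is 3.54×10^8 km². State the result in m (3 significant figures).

≈ 0.0259 m

Fenis: 5.99 Gt = 5.990×10^12 kg; dividing by ρ_w = 1.03 g cm⁻³ = 1030 kg m⁻³ gives 5.816×10^9 m³ of water.
Noros: 1.03×10^13 m³ × (917/1030) = 9.170×10^12 m³ of water.
Total added water ≈ 9.176×10^12 m³ over 3.54×10^14 m² → Δh = 0.0259 m.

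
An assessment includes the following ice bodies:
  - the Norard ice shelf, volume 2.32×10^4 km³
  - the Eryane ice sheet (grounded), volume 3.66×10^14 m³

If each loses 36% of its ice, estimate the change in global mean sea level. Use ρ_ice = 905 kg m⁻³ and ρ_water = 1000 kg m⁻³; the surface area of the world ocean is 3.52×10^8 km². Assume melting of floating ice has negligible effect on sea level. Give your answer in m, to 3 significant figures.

≈ 0.339 m

The Norard ice shelf is floating and already displaces its own weight of water, so its melt adds essentially nothing to sea level.
Eryane: 0.36 × 3.66×10^14 m³ × (905/1000) = 1.192×10^14 m³ of water.
Total added water ≈ 1.192×10^14 m³ over 3.52×10^14 m² → Δh = 0.339 m.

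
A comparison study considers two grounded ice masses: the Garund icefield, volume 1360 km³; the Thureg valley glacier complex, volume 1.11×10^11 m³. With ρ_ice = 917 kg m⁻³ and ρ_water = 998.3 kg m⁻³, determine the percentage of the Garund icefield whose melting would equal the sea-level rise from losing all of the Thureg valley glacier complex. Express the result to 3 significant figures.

Equal sea-level rise means equal mass of meltwater, i.e. equal mass of ice lost.
Ice mass of Thureg: 1.018×10^14 kg; ice mass of Garund: 1.247×10^15 kg.
Fraction required = 1.018×10^14 / 1.247×10^15 = 0.0816 → 8.16 %.

≈ 8.16 %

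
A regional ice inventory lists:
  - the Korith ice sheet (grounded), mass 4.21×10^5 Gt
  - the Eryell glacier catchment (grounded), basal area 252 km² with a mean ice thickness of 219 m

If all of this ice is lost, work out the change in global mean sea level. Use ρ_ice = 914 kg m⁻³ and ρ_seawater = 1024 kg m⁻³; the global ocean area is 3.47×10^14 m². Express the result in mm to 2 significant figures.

≈ 1200 mm

Korith: 4.21×10^5 Gt = 4.210×10^17 kg; dividing by ρ_w = 1024 kg m⁻³ gives 4.111×10^14 m³ of water.
Eryell: ice volume = 252 km² × 219 m = 55.19 km³; 55.19 × (914/1024) = 49.26 km³ of water.
Total added water ≈ 4.112×10^14 m³ over 3.47×10^14 m² → Δh = 1.18 m = 1200 mm.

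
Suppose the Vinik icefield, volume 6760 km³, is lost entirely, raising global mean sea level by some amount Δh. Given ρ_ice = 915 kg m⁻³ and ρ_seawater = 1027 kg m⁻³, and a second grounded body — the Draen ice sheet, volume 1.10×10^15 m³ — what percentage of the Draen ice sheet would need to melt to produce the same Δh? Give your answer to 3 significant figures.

≈ 0.615 %

Equal sea-level rise means equal mass of meltwater, i.e. equal mass of ice lost.
Ice mass of Vinik: 6.185×10^15 kg; ice mass of Draen: 1.007×10^18 kg.
Fraction required = 6.185×10^15 / 1.007×10^18 = 6.15×10^-3 → 0.615 %.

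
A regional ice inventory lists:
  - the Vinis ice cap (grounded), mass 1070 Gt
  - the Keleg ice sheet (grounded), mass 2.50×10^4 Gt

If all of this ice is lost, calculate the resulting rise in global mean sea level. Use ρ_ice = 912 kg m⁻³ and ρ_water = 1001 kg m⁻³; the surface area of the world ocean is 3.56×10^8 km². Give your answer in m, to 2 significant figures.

≈ 0.073 m

Vinis: 1070 Gt = 1.070×10^15 kg; dividing by ρ_w = 1001 kg m⁻³ gives 1.069×10^12 m³ of water.
Keleg: 2.50×10^4 Gt = 2.500×10^16 kg; dividing by ρ_w = 1001 kg m⁻³ gives 2.498×10^13 m³ of water.
Total added water ≈ 2.604×10^13 m³ over 3.56×10^14 m² → Δh = 0.0732 m.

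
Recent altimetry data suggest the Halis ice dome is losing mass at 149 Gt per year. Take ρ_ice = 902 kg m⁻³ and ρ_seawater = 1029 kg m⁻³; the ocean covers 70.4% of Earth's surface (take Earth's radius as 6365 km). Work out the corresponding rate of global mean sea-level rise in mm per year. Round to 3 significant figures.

≈ 0.404 mm/yr

ρ_w = 1029 kg m⁻³. Annual water volume added = 149 Gt / ρ_w = 1.490×10^14 kg / 1029 kg m⁻³ = 1.448×10^11 m³.
Δh per year = 1.448×10^11 / 3.58×10^14 = 4.04×10^-4 m = 0.404 mm.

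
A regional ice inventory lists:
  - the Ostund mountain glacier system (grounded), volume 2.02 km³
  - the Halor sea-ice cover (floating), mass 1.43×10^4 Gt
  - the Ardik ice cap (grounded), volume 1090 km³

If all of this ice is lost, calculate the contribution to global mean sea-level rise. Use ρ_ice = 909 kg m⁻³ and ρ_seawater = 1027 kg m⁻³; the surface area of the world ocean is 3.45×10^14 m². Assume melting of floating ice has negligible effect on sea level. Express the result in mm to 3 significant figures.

Ostund: 2.02 km³ × (909/1027) = 1.788 km³ of water.
The Halor sea-ice cover is floating and already displaces its own weight of water, so its melt adds essentially nothing to sea level.
Ardik: 1090 km³ × (909/1027) = 964.8 km³ of water.
Total added water ≈ 9.665×10^11 m³ over 3.45×10^14 m² → Δh = 2.80×10^-3 m = 2.80 mm.

≈ 2.80 mm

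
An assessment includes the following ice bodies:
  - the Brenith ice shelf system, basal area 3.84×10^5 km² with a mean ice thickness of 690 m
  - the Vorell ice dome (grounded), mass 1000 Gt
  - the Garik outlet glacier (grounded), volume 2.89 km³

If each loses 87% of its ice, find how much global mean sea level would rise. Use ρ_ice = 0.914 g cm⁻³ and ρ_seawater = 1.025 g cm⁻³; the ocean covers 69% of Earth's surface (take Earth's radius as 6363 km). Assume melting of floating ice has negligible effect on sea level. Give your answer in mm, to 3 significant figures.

≈ 2.42 mm

The Brenith ice shelf system is floating and already displaces its own weight of water, so its melt adds essentially nothing to sea level.
Vorell: 0.87 × 1000 Gt = 8.700×10^14 kg; dividing by ρ_w = 1.025 g cm⁻³ = 1025 kg m⁻³ gives 8.488×10^11 m³ of water.
Garik: 0.87 × 2.89 km³ × (914/1025) = 2.242 km³ of water.
Total added water ≈ 8.510×10^11 m³ over 3.51×10^14 m² → Δh = 2.42×10^-3 m = 2.42 mm.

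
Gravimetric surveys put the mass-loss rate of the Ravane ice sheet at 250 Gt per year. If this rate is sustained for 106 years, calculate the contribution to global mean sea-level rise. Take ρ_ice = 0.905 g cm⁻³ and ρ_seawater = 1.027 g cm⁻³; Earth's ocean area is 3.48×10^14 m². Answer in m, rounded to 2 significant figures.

≈ 0.074 m

Total mass lost = 250 Gt/yr × 106 yr = 2.650×10^4 Gt = 2.650×10^16 kg.
ρ_w = 1.027 g cm⁻³ = 1027 kg m⁻³, so water volume = 2.650×10^16 / 1027 = 2.580×10^13 m³.
Δh = 2.580×10^13 / 3.48×10^14 = 0.0741 m.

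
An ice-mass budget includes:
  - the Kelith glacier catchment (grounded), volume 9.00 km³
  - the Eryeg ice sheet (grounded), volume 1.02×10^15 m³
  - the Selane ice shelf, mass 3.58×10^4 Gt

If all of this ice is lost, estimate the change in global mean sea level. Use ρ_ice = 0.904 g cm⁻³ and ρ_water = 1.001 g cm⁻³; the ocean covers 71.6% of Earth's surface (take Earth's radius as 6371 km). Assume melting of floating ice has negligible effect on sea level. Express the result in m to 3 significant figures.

Kelith: 9.00 km³ × (904/1001) = 8.128 km³ of water.
Eryeg: 1.02×10^15 m³ × (904/1001) = 9.212×10^14 m³ of water.
The Selane ice shelf is floating and already displaces its own weight of water, so its melt adds essentially nothing to sea level.
Total added water ≈ 9.212×10^14 m³ over 3.65×10^14 m² → Δh = 2.52 m.

≈ 2.52 m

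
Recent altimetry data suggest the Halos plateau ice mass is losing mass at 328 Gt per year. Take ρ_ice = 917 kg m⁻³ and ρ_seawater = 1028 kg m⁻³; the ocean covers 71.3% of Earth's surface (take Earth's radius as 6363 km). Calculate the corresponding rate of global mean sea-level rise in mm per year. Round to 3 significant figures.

ρ_w = 1028 kg m⁻³. Annual water volume added = 328 Gt / ρ_w = 3.280×10^14 kg / 1028 kg m⁻³ = 3.191×10^11 m³.
Δh per year = 3.191×10^11 / 3.63×10^14 = 8.80×10^-4 m = 0.880 mm.

≈ 0.880 mm/yr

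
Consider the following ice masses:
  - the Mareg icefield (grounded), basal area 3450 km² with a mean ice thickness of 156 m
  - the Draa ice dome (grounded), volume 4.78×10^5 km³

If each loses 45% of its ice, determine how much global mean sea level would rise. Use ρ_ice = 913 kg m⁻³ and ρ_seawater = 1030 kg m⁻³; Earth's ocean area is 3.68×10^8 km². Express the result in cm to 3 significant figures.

≈ 51.9 cm

Mareg: ice volume = 3450 km² × 156 m = 538.2 km³; 0.45 × 538.2 × (913/1030) = 214.7 km³ of water.
Draa: 0.45 × 4.78×10^5 km³ × (913/1030) = 1.907×10^5 km³ of water.
Total added water ≈ 1.909×10^14 m³ over 3.68×10^14 m² → Δh = 0.519 m = 51.9 cm.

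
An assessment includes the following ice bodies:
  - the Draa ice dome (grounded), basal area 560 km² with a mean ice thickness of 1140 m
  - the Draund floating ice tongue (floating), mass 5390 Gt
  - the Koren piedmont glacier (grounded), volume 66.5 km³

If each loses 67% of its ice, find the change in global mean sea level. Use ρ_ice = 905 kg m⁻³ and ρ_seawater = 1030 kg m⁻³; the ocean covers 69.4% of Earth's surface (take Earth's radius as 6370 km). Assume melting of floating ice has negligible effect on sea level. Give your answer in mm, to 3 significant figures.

≈ 1.17 mm

Draa: ice volume = 560 km² × 1140 m = 638.4 km³; 0.67 × 638.4 × (905/1030) = 375.8 km³ of water.
The Draund floating ice tongue is floating and already displaces its own weight of water, so its melt adds essentially nothing to sea level.
Koren: 0.67 × 66.5 km³ × (905/1030) = 39.15 km³ of water.
Total added water ≈ 4.150×10^11 m³ over 3.54×10^14 m² → Δh = 1.17×10^-3 m = 1.17 mm.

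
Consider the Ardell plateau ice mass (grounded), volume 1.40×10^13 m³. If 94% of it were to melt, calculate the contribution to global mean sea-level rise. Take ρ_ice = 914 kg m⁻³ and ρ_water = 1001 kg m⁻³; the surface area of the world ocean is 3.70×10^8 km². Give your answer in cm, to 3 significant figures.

≈ 3.25 cm

Ardell: 0.94 × 1.40×10^13 m³ × (914/1001) = 1.202×10^13 m³ of water.
Spread over 3.70×10^14 m² of ocean, Δh = 1.202×10^13 / 3.70×10^14 = 0.0325 m = 3.25 cm.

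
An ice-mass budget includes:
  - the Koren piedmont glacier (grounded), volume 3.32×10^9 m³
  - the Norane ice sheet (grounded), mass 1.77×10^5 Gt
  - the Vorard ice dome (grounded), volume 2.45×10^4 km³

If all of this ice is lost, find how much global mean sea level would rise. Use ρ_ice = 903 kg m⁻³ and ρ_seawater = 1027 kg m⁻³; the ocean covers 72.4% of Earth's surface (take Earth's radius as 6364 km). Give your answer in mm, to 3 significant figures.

Koren: 3.32×10^9 m³ × (903/1027) = 2.919×10^9 m³ of water.
Norane: 1.77×10^5 Gt = 1.770×10^17 kg; dividing by ρ_w = 1027 kg m⁻³ gives 1.723×10^14 m³ of water.
Vorard: 2.45×10^4 km³ × (903/1027) = 2.154×10^4 km³ of water.
Total added water ≈ 1.939×10^14 m³ over 3.68×10^14 m² → Δh = 0.526 m = 526 mm.

≈ 526 mm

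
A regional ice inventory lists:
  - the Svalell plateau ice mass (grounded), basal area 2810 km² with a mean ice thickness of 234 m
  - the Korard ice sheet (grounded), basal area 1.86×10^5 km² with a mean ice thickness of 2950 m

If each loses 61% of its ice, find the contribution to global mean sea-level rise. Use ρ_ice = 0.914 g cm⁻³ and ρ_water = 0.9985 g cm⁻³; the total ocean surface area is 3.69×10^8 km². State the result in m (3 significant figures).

≈ 0.831 m

Svalell: ice volume = 2810 km² × 234 m = 657.5 km³; 0.61 × 657.5 × (914/998.5) = 367.2 km³ of water.
Korard: ice volume = 1.86×10^5 km² × 2950 m = 5.487×10^5 km³; 0.61 × 5.487×10^5 × (914/998.5) = 3.064×10^5 km³ of water.
Total added water ≈ 3.067×10^14 m³ over 3.69×10^14 m² → Δh = 0.831 m.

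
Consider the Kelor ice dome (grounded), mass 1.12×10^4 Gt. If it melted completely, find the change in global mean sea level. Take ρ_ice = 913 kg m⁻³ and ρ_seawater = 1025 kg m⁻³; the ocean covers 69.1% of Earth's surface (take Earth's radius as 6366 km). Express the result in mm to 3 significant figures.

≈ 31.1 mm

Kelor: 1.12×10^4 Gt = 1.120×10^16 kg; dividing by ρ_w = 1025 kg m⁻³ gives 1.093×10^13 m³ of water.
Spread over 3.52×10^14 m² of ocean, Δh = 1.093×10^13 / 3.52×10^14 = 0.0311 m = 31.1 mm.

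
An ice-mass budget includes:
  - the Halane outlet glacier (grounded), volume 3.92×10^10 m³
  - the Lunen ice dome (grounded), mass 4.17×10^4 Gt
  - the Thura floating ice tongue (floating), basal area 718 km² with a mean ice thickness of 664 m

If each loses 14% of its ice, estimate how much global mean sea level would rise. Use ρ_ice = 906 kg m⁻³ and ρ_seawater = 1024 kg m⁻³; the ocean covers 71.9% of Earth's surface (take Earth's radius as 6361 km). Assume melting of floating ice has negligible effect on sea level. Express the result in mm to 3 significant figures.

Halane: 0.14 × 3.92×10^10 m³ × (906/1024) = 4.856×10^9 m³ of water.
Lunen: 0.14 × 4.17×10^4 Gt = 5.838×10^15 kg; dividing by ρ_w = 1024 kg m⁻³ gives 5.701×10^12 m³ of water.
The Thura floating ice tongue is floating and already displaces its own weight of water, so its melt adds essentially nothing to sea level.
Total added water ≈ 5.706×10^12 m³ over 3.66×10^14 m² → Δh = 0.0156 m = 15.6 mm.

≈ 15.6 mm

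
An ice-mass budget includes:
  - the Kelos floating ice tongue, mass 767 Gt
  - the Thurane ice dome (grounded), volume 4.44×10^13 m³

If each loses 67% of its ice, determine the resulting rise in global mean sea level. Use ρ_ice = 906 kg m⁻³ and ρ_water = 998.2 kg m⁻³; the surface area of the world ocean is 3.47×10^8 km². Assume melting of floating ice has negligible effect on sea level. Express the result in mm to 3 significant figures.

≈ 77.8 mm

The Kelos floating ice tongue is floating and already displaces its own weight of water, so its melt adds essentially nothing to sea level.
Thurane: 0.67 × 4.44×10^13 m³ × (906/998.2) = 2.700×10^13 m³ of water.
Total added water ≈ 2.700×10^13 m³ over 3.47×10^14 m² → Δh = 0.0778 m = 77.8 mm.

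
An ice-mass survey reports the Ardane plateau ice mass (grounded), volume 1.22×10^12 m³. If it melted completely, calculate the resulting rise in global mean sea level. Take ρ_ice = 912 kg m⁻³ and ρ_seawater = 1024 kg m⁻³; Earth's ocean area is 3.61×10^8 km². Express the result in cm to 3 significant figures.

Ardane: 1.22×10^12 m³ × (912/1024) = 1.087×10^12 m³ of water.
Spread over 3.61×10^14 m² of ocean, Δh = 1.087×10^12 / 3.61×10^14 = 3.01×10^-3 m = 0.301 cm.

≈ 0.301 cm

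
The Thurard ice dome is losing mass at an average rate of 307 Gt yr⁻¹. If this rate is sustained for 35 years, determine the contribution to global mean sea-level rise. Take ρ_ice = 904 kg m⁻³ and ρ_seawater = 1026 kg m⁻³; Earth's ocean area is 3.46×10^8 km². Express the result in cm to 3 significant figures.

Total mass lost = 307 Gt/yr × 35 yr = 1.074×10^4 Gt = 1.074×10^16 kg.
ρ_w = 1026 kg m⁻³, so water volume = 1.074×10^16 / 1026 = 1.047×10^13 m³.
Δh = 1.047×10^13 / 3.46×10^14 = 0.0303 m = 3.03 cm.

≈ 3.03 cm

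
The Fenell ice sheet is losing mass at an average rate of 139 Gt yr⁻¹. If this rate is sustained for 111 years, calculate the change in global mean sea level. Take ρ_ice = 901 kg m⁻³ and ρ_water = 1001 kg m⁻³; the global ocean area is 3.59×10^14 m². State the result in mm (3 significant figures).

Total mass lost = 139 Gt/yr × 111 yr = 1.543×10^4 Gt = 1.543×10^16 kg.
ρ_w = 1001 kg m⁻³, so water volume = 1.543×10^16 / 1001 = 1.541×10^13 m³.
Δh = 1.541×10^13 / 3.59×10^14 = 0.0429 m = 42.9 mm.

≈ 42.9 mm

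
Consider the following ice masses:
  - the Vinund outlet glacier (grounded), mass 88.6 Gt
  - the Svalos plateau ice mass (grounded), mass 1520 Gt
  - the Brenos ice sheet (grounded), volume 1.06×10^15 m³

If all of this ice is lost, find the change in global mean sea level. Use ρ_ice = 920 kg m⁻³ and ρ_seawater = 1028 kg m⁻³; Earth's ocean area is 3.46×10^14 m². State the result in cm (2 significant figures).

Vinund: 88.6 Gt = 8.860×10^13 kg; dividing by ρ_w = 1028 kg m⁻³ gives 8.619×10^10 m³ of water.
Svalos: 1520 Gt = 1.520×10^15 kg; dividing by ρ_w = 1028 kg m⁻³ gives 1.479×10^12 m³ of water.
Brenos: 1.06×10^15 m³ × (920/1028) = 9.486×10^14 m³ of water.
Total added water ≈ 9.502×10^14 m³ over 3.46×10^14 m² → Δh = 2.75 m = 270 cm.

≈ 270 cm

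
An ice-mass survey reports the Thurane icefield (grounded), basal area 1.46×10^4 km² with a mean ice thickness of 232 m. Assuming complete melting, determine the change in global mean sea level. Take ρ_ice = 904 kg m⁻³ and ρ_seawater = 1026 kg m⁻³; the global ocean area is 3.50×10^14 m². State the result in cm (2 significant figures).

≈ 0.85 cm

Thurane: ice volume = 1.46×10^4 km² × 232 m = 3387 km³; 3387 × (904/1026) = 2984 km³ of water.
Spread over 3.50×10^14 m² of ocean, Δh = 2.984×10^12 / 3.50×10^14 = 8.53×10^-3 m = 0.85 cm.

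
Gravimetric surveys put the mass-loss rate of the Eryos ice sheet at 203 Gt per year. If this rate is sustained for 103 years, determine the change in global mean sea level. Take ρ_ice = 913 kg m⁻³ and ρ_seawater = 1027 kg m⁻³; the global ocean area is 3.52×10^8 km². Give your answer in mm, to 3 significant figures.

≈ 57.8 mm

Total mass lost = 203 Gt/yr × 103 yr = 2.091×10^4 Gt = 2.091×10^16 kg.
ρ_w = 1027 kg m⁻³, so water volume = 2.091×10^16 / 1027 = 2.036×10^13 m³.
Δh = 2.036×10^13 / 3.52×10^14 = 0.0578 m = 57.8 mm.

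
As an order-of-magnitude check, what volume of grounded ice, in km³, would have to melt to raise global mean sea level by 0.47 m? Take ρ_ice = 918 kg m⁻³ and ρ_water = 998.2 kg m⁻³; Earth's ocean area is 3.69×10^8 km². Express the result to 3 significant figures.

≈ 1.89×10^5 km³

Required water volume = Δh × A = 0.47 m × 3.69×10^14 m² = 1.734×10^14 m³ = 1.734×10^5 km³.
Ice volume = water volume × ρ_w/ρ_ice = 1.734×10^5 × 998.2/918 = 1.89×10^5 km³.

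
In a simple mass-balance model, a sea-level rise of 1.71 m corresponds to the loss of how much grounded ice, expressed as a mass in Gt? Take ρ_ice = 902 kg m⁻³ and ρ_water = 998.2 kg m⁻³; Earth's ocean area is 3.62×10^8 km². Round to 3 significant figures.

Required water volume = Δh × A = 1.71 m × 3.62×10^14 m² = 6.190×10^14 m³.
ρ_w = 998.2 kg m⁻³, so the mass of water = 6.190×10^14 m³ × 998.2 kg m⁻³ = 6.179×10^17 kg = 6.18×10^5 Gt (and the same mass of ice, by conservation).

≈ 6.18×10^5 Gt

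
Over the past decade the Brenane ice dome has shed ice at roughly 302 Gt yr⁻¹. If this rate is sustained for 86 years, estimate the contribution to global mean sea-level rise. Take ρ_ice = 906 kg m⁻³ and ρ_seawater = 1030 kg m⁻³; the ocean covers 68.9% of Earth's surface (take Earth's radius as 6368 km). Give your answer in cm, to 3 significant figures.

Total mass lost = 302 Gt/yr × 86 yr = 2.597×10^4 Gt = 2.597×10^16 kg.
ρ_w = 1030 kg m⁻³, so water volume = 2.597×10^16 / 1030 = 2.522×10^13 m³.
Δh = 2.522×10^13 / 3.51×10^14 = 0.0718 m = 7.18 cm.

≈ 7.18 cm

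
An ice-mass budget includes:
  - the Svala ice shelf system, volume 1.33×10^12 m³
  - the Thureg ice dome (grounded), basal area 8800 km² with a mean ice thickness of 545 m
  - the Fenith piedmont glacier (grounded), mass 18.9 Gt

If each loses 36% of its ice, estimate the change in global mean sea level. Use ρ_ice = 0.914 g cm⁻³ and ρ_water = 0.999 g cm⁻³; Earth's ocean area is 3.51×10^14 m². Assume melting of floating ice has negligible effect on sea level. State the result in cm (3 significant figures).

The Svala ice shelf system is floating and already displaces its own weight of water, so its melt adds essentially nothing to sea level.
Thureg: ice volume = 8800 km² × 545 m = 4796 km³; 0.36 × 4796 × (914/999) = 1580 km³ of water.
Fenith: 0.36 × 18.9 Gt = 6.804×10^12 kg; dividing by ρ_w = 0.999 g cm⁻³ = 999 kg m⁻³ gives 6.811×10^9 m³ of water.
Total added water ≈ 1.586×10^12 m³ over 3.51×10^14 m² → Δh = 4.52×10^-3 m = 0.452 cm.

≈ 0.452 cm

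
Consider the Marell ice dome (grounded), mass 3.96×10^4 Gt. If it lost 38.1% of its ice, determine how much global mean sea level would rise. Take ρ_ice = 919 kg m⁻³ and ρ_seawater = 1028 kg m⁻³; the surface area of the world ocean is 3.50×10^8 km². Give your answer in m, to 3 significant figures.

Marell: 0.381 × 3.96×10^4 Gt = 1.509×10^16 kg; dividing by ρ_w = 1028 kg m⁻³ gives 1.468×10^13 m³ of water.
Spread over 3.50×10^14 m² of ocean, Δh = 1.468×10^13 / 3.50×10^14 = 0.0419 m.

≈ 0.0419 m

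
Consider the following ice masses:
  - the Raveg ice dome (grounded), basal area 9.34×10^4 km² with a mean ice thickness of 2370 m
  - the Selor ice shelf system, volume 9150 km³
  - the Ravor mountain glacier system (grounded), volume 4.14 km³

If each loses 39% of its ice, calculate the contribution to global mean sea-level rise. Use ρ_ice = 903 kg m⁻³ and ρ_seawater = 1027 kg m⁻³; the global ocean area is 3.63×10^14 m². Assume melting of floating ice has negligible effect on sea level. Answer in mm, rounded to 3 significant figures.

Raveg: ice volume = 9.34×10^4 km² × 2370 m = 2.214×10^5 km³; 0.39 × 2.214×10^5 × (903/1027) = 7.591×10^4 km³ of water.
The Selor ice shelf system is floating and already displaces its own weight of water, so its melt adds essentially nothing to sea level.
Ravor: 0.39 × 4.14 km³ × (903/1027) = 1.420 km³ of water.
Total added water ≈ 7.591×10^13 m³ over 3.63×10^14 m² → Δh = 0.209 m = 209 mm.

≈ 209 mm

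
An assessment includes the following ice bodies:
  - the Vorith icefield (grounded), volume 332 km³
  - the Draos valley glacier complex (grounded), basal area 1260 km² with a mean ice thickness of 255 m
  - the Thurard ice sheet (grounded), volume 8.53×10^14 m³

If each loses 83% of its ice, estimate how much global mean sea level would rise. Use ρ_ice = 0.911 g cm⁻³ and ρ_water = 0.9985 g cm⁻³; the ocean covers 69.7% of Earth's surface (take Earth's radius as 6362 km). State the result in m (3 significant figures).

≈ 1.82 m

Vorith: 0.83 × 332 km³ × (911/998.5) = 251.4 km³ of water.
Draos: ice volume = 1260 km² × 255 m = 321.3 km³; 0.83 × 321.3 × (911/998.5) = 243.3 km³ of water.
Thurard: 0.83 × 8.53×10^14 m³ × (911/998.5) = 6.459×10^14 m³ of water.
Total added water ≈ 6.464×10^14 m³ over 3.55×10^14 m² → Δh = 1.82 m.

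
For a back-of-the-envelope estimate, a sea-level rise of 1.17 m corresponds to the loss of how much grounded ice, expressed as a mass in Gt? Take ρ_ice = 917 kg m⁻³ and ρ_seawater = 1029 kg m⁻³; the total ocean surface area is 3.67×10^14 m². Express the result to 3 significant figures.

≈ 4.42×10^5 Gt

Required water volume = Δh × A = 1.17 m × 3.67×10^14 m² = 4.294×10^14 m³.
ρ_w = 1029 kg m⁻³, so the mass of water = 4.294×10^14 m³ × 1029 kg m⁻³ = 4.418×10^17 kg = 4.42×10^5 Gt (and the same mass of ice, by conservation).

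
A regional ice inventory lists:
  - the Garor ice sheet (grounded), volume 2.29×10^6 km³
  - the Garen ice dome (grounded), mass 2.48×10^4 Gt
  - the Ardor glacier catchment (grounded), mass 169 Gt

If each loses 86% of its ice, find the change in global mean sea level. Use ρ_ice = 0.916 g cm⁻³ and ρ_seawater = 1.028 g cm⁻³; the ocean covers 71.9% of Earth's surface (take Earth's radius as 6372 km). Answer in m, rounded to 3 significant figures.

Garor: 0.86 × 2.29×10^6 km³ × (916/1028) = 1.755×10^6 km³ of water.
Garen: 0.86 × 2.48×10^4 Gt = 2.133×10^16 kg; dividing by ρ_w = 1.028 g cm⁻³ = 1028 kg m⁻³ gives 2.075×10^13 m³ of water.
Ardor: 0.86 × 169 Gt = 1.453×10^14 kg; dividing by ρ_w = 1028 kg m⁻³ gives 1.414×10^11 m³ of water.
Total added water ≈ 1.776×10^15 m³ over 3.67×10^14 m² → Δh = 4.84 m.

≈ 4.84 m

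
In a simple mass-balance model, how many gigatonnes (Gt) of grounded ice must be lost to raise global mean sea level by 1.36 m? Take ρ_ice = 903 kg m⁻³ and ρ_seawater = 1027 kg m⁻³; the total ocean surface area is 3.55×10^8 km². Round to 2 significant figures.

≈ 5.0×10^5 Gt

Required water volume = Δh × A = 1.36 m × 3.55×10^14 m² = 4.828×10^14 m³.
ρ_w = 1027 kg m⁻³, so the mass of water = 4.828×10^14 m³ × 1027 kg m⁻³ = 4.958×10^17 kg = 5.0×10^5 Gt (and the same mass of ice, by conservation).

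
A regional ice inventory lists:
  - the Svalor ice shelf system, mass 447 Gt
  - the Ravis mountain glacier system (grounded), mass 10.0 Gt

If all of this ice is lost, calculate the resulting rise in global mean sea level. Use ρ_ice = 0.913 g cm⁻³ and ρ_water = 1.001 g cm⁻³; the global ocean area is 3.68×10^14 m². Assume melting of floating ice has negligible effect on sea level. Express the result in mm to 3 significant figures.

The Svalor ice shelf system is floating and already displaces its own weight of water, so its melt adds essentially nothing to sea level.
Ravis: 10.0 Gt = 1.000×10^13 kg; dividing by ρ_w = 1.001 g cm⁻³ = 1001 kg m⁻³ gives 9.990×10^9 m³ of water.
Total added water ≈ 9.990×10^9 m³ over 3.68×10^14 m² → Δh = 2.71×10^-5 m = 0.0271 mm.

≈ 0.0271 mm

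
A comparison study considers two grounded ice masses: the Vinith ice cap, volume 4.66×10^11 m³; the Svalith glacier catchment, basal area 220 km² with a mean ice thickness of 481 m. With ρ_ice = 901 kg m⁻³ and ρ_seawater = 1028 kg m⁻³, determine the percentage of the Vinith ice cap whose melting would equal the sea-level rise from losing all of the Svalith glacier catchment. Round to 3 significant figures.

Equal sea-level rise means equal mass of meltwater, i.e. equal mass of ice lost.
Ice mass of Svalith: 9.534×10^13 kg; ice mass of Vinith: 4.199×10^14 kg.
Fraction required = 9.534×10^13 / 4.199×10^14 = 0.227 → 22.7 %.

≈ 22.7 %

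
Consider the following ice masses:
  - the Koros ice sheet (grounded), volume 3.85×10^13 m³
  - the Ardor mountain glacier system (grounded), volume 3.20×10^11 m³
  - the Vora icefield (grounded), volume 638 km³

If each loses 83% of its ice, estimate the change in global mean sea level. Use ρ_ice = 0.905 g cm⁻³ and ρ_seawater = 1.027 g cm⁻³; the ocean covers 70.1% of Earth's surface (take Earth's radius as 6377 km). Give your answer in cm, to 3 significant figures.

Koros: 0.83 × 3.85×10^13 m³ × (905/1027) = 2.816×10^13 m³ of water.
Ardor: 0.83 × 3.20×10^11 m³ × (905/1027) = 2.340×10^11 m³ of water.
Vora: 0.83 × 638 km³ × (905/1027) = 466.6 km³ of water.
Total added water ≈ 2.886×10^13 m³ over 3.58×10^14 m² → Δh = 0.0806 m = 8.06 cm.

≈ 8.06 cm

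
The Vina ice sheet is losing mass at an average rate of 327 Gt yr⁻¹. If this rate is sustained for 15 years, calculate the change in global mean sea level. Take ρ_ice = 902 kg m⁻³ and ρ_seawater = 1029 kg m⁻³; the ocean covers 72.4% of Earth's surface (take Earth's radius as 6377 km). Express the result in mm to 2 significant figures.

Total mass lost = 327 Gt/yr × 15 yr = 4905 Gt = 4.905×10^15 kg.
ρ_w = 1029 kg m⁻³, so water volume = 4.905×10^15 / 1029 = 4.767×10^12 m³.
Δh = 4.767×10^12 / 3.70×10^14 = 0.0129 m = 13 mm.

≈ 13 mm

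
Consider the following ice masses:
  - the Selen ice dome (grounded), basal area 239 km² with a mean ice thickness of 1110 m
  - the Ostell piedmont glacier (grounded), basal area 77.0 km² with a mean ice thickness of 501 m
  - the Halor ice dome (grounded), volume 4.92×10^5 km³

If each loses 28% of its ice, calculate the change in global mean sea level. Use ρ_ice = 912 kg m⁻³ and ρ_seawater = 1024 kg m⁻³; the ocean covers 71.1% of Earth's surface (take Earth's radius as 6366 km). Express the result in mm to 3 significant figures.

Selen: ice volume = 239 km² × 1110 m = 265.3 km³; 0.28 × 265.3 × (912/1024) = 66.16 km³ of water.
Ostell: ice volume = 77.0 km² × 501 m = 38.58 km³; 0.28 × 38.58 × (912/1024) = 9.620 km³ of water.
Halor: 0.28 × 4.92×10^5 km³ × (912/1024) = 1.227×10^5 km³ of water.
Total added water ≈ 1.228×10^14 m³ over 3.62×10^14 m² → Δh = 0.339 m = 339 mm.

≈ 339 mm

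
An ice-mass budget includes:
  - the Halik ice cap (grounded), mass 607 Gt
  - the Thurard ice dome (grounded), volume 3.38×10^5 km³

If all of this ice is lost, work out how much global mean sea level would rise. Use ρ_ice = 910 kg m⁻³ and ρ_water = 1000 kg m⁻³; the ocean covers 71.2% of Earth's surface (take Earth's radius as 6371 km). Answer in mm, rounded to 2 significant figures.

≈ 850 mm

Halik: 607 Gt = 6.070×10^14 kg; dividing by ρ_w = 1000 kg m⁻³ gives 6.070×10^11 m³ of water.
Thurard: 3.38×10^5 km³ × (910/1000) = 3.076×10^5 km³ of water.
Total added water ≈ 3.082×10^14 m³ over 3.63×10^14 m² → Δh = 0.849 m = 850 mm.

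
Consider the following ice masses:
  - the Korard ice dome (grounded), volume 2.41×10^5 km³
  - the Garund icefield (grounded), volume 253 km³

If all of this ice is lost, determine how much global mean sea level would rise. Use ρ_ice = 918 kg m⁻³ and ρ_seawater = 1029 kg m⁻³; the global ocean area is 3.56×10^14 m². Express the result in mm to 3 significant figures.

Korard: 2.41×10^5 km³ × (918/1029) = 2.150×10^5 km³ of water.
Garund: 253 km³ × (918/1029) = 225.7 km³ of water.
Total added water ≈ 2.152×10^14 m³ over 3.56×10^14 m² → Δh = 0.605 m = 605 mm.

≈ 605 mm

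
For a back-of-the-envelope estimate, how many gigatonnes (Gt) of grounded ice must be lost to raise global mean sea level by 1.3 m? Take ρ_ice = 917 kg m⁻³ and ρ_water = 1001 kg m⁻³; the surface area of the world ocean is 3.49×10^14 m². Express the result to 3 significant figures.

Required water volume = Δh × A = 1.3 m × 3.49×10^14 m² = 4.537×10^14 m³.
ρ_w = 1001 kg m⁻³, so the mass of water = 4.537×10^14 m³ × 1001 kg m⁻³ = 4.542×10^17 kg = 4.54×10^5 Gt (and the same mass of ice, by conservation).

≈ 4.54×10^5 Gt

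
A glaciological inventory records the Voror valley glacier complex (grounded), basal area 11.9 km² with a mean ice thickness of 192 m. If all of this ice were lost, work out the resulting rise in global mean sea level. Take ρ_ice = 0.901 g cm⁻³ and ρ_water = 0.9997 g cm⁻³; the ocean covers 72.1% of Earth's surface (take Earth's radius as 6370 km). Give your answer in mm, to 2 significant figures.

≈ 5.6×10^-3 mm

Voror: ice volume = 11.9 km² × 192 m = 2.285 km³; 2.285 × (901/999.7) = 2.059 km³ of water.
Spread over 3.68×10^14 m² of ocean, Δh = 2.059×10^9 / 3.68×10^14 = 5.60×10^-6 m = 5.6×10^-3 mm.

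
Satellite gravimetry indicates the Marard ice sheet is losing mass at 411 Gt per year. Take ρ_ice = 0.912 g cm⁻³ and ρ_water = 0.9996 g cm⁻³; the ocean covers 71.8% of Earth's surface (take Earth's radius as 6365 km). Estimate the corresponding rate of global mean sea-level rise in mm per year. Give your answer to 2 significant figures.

ρ_w = 0.9996 g cm⁻³ = 999.6 kg m⁻³. Annual water volume added = 411 Gt / ρ_w = 4.110×10^14 kg / 999.6 kg m⁻³ = 4.112×10^11 m³.
Δh per year = 4.112×10^11 / 3.66×10^14 = 1.12×10^-3 m = 1.1 mm.

≈ 1.1 mm/yr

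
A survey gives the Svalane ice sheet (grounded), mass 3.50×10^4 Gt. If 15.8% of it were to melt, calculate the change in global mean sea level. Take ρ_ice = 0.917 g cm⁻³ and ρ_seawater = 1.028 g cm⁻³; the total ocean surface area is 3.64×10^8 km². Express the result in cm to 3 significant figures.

Svalane: 0.158 × 3.50×10^4 Gt = 5.530×10^15 kg; dividing by ρ_w = 1.028 g cm⁻³ = 1028 kg m⁻³ gives 5.379×10^12 m³ of water.
Spread over 3.64×10^14 m² of ocean, Δh = 5.379×10^12 / 3.64×10^14 = 0.0148 m = 1.48 cm.

≈ 1.48 cm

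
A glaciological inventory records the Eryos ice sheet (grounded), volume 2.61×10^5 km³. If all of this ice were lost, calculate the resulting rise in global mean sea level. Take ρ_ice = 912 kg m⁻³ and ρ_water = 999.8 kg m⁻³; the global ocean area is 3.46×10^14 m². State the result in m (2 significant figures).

Eryos: 2.61×10^5 km³ × (912/999.8) = 2.381×10^5 km³ of water.
Spread over 3.46×10^14 m² of ocean, Δh = 2.381×10^14 / 3.46×10^14 = 0.688 m.

≈ 0.69 m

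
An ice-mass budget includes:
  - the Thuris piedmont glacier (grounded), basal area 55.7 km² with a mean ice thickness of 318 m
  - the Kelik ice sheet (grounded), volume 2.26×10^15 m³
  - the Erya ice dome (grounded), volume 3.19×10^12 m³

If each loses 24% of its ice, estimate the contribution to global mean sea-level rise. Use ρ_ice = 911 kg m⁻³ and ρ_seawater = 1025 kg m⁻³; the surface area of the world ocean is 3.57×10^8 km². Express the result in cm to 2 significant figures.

≈ 140 cm

Thuris: ice volume = 55.7 km² × 318 m = 17.71 km³; 0.24 × 17.71 × (911/1025) = 3.778 km³ of water.
Kelik: 0.24 × 2.26×10^15 m³ × (911/1025) = 4.821×10^14 m³ of water.
Erya: 0.24 × 3.19×10^12 m³ × (911/1025) = 6.805×10^11 m³ of water.
Total added water ≈ 4.828×10^14 m³ over 3.57×10^14 m² → Δh = 1.35 m = 140 cm.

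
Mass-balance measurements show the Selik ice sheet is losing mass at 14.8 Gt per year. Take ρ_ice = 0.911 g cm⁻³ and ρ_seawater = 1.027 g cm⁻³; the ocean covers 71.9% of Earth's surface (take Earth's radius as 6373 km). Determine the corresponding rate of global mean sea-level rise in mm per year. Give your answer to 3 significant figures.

ρ_w = 1.027 g cm⁻³ = 1027 kg m⁻³. Annual water volume added = 14.8 Gt / ρ_w = 1.480×10^13 kg / 1027 kg m⁻³ = 1.441×10^10 m³.
Δh per year = 1.441×10^10 / 3.67×10^14 = 3.93×10^-5 m = 0.0393 mm.

≈ 0.0393 mm/yr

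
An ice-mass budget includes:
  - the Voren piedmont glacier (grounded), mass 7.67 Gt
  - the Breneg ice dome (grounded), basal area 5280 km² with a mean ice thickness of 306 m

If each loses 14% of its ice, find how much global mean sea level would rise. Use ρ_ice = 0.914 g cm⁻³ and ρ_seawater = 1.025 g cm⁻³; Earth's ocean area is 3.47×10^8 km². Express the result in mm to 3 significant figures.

≈ 0.584 mm

Voren: 0.14 × 7.67 Gt = 1.074×10^12 kg; dividing by ρ_w = 1.025 g cm⁻³ = 1025 kg m⁻³ gives 1.048×10^9 m³ of water.
Breneg: ice volume = 5280 km² × 306 m = 1616 km³; 0.14 × 1616 × (914/1025) = 201.7 km³ of water.
Total added water ≈ 2.027×10^11 m³ over 3.47×10^14 m² → Δh = 5.84×10^-4 m = 0.584 mm.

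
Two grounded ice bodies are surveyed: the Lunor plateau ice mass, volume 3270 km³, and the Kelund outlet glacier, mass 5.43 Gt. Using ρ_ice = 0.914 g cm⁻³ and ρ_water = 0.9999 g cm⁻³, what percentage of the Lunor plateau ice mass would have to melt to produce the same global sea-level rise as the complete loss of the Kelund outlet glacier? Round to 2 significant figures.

≈ 0.18 %

Equal sea-level rise means equal mass of meltwater, i.e. equal mass of ice lost.
Ice mass of Kelund: 5.430×10^12 kg; ice mass of Lunor: 2.989×10^15 kg.
Fraction required = 5.430×10^12 / 2.989×10^15 = 1.82×10^-3 → 0.18 %.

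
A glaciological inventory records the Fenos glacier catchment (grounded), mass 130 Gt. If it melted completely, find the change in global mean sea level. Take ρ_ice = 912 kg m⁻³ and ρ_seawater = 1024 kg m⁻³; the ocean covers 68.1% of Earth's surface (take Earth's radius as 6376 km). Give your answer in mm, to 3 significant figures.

≈ 0.365 mm

Fenos: 130 Gt = 1.300×10^14 kg; dividing by ρ_w = 1024 kg m⁻³ gives 1.270×10^11 m³ of water.
Spread over 3.48×10^14 m² of ocean, Δh = 1.270×10^11 / 3.48×10^14 = 3.65×10^-4 m = 0.365 mm.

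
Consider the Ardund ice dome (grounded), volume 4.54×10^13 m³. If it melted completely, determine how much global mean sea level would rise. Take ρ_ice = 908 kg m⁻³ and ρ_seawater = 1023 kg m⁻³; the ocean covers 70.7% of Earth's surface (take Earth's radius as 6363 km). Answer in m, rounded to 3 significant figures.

Ardund: 4.54×10^13 m³ × (908/1023) = 4.030×10^13 m³ of water.
Spread over 3.60×10^14 m² of ocean, Δh = 4.030×10^13 / 3.60×10^14 = 0.112 m.

≈ 0.112 m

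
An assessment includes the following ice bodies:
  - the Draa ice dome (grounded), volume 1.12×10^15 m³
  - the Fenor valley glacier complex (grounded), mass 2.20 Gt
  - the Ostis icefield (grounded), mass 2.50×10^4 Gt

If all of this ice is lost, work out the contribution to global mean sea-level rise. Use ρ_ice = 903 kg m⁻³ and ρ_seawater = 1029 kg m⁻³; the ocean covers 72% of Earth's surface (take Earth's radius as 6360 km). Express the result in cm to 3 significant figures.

≈ 275 cm

Draa: 1.12×10^15 m³ × (903/1029) = 9.829×10^14 m³ of water.
Fenor: 2.20 Gt = 2.200×10^12 kg; dividing by ρ_w = 1029 kg m⁻³ gives 2.138×10^9 m³ of water.
Ostis: 2.50×10^4 Gt = 2.500×10^16 kg; dividing by ρ_w = 1029 kg m⁻³ gives 2.430×10^13 m³ of water.
Total added water ≈ 1.007×10^15 m³ over 3.66×10^14 m² → Δh = 2.75 m = 275 cm.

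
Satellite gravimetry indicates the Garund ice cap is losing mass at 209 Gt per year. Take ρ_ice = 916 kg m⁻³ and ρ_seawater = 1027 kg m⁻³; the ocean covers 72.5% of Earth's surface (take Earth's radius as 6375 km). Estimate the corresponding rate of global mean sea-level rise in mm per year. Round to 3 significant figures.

ρ_w = 1027 kg m⁻³. Annual water volume added = 209 Gt / ρ_w = 2.090×10^14 kg / 1027 kg m⁻³ = 2.035×10^11 m³.
Δh per year = 2.035×10^11 / 3.70×10^14 = 5.50×10^-4 m = 0.550 mm.

≈ 0.550 mm/yr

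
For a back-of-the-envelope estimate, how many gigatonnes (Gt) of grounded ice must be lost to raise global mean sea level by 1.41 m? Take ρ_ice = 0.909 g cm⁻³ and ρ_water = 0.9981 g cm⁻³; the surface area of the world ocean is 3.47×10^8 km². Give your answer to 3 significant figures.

Required water volume = Δh × A = 1.41 m × 3.47×10^14 m² = 4.893×10^14 m³.
ρ_w = 0.9981 g cm⁻³ = 998.1 kg m⁻³, so the mass of water = 4.893×10^14 m³ × 998.1 kg m⁻³ = 4.883×10^17 kg = 4.88×10^5 Gt (and the same mass of ice, by conservation).

≈ 4.88×10^5 Gt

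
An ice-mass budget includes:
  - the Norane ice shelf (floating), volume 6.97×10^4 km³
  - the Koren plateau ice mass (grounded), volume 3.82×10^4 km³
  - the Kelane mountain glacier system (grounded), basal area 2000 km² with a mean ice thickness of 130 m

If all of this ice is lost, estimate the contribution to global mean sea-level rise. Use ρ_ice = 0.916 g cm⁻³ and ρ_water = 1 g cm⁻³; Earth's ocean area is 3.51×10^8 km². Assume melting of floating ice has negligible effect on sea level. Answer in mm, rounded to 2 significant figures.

≈ 100 mm

The Norane ice shelf is floating and already displaces its own weight of water, so its melt adds essentially nothing to sea level.
Koren: 3.82×10^4 km³ × (916/1000) = 3.499×10^4 km³ of water.
Kelane: ice volume = 2000 km² × 130 m = 260.0 km³; 260.0 × (916/1000) = 238.2 km³ of water.
Total added water ≈ 3.523×10^13 m³ over 3.51×10^14 m² → Δh = 0.100 m = 100 mm.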